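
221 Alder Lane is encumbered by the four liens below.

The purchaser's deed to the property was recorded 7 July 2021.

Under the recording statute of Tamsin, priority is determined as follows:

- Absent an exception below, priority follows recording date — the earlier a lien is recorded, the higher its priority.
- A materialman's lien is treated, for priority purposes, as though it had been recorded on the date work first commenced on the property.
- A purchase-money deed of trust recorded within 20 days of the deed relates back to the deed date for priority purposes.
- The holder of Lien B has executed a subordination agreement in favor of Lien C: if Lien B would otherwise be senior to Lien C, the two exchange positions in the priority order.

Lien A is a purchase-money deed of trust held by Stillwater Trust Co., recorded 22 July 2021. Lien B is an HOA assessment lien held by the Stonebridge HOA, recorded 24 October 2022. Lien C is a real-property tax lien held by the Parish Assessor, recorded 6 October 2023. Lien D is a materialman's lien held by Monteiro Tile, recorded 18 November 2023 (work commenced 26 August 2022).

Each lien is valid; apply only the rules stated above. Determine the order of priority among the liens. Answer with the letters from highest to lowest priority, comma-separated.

A, D, C, B

Adjusting effective dates: A's effective date is the deed date, 7 July 2021; D relates back to 26 August 2022 (work commenced).
By effective date, earliest first: A (7 July 2021), D (26 August 2022), B (24 October 2022), C (6 October 2023).
Because B would otherwise rank above C, the subordination swaps them.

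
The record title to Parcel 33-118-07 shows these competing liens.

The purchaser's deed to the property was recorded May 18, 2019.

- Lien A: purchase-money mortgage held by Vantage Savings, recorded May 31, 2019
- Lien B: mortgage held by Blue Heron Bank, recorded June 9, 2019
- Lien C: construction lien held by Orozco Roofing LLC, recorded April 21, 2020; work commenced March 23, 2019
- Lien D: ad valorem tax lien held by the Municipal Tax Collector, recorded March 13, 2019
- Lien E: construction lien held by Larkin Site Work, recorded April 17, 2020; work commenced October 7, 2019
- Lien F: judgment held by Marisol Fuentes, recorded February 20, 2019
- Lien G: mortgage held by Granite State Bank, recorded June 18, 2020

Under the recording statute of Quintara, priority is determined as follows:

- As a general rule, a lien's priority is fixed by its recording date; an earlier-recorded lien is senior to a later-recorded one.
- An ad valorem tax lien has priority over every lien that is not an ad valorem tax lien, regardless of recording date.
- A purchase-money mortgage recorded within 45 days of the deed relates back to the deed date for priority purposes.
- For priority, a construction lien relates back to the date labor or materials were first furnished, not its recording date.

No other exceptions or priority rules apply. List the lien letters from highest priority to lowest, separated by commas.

D, F, C, A, B, E, G

Adjusting effective dates: A was recorded within the 45-day window, so its effective date is the deed date May 18, 2019; C's effective date is March 23, 2019, when work began; E relates back to October 7, 2019 (work commenced).
D is an ad valorem tax lien, so it outranks all other liens regardless of date.
Ordering the rest by effective date: F (February 20, 2019), C (March 23, 2019), A (May 18, 2019), B (June 9, 2019), E (October 7, 2019), G (June 18, 2020).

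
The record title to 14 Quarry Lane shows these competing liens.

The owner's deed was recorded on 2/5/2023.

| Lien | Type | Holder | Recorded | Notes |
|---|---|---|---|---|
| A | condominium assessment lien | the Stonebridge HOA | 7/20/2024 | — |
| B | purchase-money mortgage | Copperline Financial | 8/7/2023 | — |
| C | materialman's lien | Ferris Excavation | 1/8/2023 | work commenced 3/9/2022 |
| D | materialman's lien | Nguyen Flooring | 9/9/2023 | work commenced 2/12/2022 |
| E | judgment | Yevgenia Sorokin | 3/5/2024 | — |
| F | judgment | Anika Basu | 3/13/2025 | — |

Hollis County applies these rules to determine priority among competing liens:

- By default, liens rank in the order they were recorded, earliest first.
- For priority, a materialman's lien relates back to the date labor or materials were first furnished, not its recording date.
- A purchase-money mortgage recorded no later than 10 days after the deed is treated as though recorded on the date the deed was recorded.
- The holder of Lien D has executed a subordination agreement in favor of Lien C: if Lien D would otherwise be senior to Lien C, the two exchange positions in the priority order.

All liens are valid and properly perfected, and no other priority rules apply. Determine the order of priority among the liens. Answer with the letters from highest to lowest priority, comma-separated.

C, D, B, E, A, F

Effective dates: B was recorded 183 days after the deed, outside the 10-day window, so it keeps its recording date; C is treated as recorded 3/9/2022, the work-commencement date; D's effective date is 2/12/2022, when work began.
By effective date, earliest first: D (2/12/2022), C (3/9/2022), B (8/7/2023), E (3/5/2024), A (7/20/2024), F (3/13/2025).
D is senior to C before the subordination, so the two trade places.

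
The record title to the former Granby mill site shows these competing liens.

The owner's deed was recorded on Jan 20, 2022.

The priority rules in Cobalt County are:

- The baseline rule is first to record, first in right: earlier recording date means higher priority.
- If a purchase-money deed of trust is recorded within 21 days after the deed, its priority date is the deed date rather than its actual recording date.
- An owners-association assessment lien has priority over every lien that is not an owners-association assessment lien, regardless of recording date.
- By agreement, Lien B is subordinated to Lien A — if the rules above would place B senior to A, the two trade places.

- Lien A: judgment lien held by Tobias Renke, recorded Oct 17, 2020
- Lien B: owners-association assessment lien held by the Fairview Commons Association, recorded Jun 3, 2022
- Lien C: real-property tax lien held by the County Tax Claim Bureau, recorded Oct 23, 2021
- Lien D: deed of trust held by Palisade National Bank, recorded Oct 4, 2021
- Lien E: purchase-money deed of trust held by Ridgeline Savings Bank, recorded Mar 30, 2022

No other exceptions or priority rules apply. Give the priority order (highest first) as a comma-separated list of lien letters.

A, B, D, C, E

Adjusting effective dates: E was recorded 69 days after the deed, outside the 21-day window, so it keeps its recording date.
B, as an owners-association assessment lien, has superpriority and ranks first.
Remaining liens by effective date: A (Oct 17, 2020), D (Oct 4, 2021), C (Oct 23, 2021), E (Mar 30, 2022).
Because B would otherwise rank above A, the subordination swaps them.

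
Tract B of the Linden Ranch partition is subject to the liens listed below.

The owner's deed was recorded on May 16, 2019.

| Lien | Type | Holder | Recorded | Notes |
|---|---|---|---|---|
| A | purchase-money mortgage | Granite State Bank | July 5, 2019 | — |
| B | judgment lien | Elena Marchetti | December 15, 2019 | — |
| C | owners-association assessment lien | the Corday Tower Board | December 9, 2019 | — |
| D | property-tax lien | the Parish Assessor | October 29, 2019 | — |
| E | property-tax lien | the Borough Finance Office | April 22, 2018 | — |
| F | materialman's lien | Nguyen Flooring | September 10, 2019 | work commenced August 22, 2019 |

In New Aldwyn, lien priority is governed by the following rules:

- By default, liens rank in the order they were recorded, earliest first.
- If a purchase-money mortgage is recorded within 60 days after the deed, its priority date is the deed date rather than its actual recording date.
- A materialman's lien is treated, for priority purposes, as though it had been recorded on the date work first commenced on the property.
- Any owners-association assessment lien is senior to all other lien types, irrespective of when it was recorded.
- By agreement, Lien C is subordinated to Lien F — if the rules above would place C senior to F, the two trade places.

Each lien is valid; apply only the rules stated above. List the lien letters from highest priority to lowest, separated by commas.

First, effective dates: A was recorded within the 60-day window, so its effective date is the deed date May 16, 2019; F's effective date is August 22, 2019, when work began.
C, as an owners-association assessment lien, has superpriority and ranks first.
The other liens, earliest effective date first: E (April 22, 2018), A (May 16, 2019), F (August 22, 2019), D (October 29, 2019), B (December 15, 2019).
The subordination applies — C was senior to F — so C and F swap.

F, E, A, C, D, B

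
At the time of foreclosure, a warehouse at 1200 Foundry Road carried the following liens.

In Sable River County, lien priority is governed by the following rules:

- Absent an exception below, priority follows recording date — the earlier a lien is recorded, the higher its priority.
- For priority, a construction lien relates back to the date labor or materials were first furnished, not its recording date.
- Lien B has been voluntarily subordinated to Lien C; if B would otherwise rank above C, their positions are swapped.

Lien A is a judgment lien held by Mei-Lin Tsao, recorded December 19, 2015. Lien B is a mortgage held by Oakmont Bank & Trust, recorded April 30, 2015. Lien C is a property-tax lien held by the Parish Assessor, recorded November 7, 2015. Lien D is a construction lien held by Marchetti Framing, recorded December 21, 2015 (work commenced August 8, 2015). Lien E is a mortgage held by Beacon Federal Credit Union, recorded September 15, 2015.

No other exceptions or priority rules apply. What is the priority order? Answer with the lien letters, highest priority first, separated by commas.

First, effective dates: D is treated as recorded August 8, 2015, the work-commencement date.
By effective date, earliest first: B (April 30, 2015), D (August 8, 2015), E (September 15, 2015), C (November 7, 2015), A (December 19, 2015).
The subordination applies — B was senior to C — so B and C swap.

C, D, E, B, A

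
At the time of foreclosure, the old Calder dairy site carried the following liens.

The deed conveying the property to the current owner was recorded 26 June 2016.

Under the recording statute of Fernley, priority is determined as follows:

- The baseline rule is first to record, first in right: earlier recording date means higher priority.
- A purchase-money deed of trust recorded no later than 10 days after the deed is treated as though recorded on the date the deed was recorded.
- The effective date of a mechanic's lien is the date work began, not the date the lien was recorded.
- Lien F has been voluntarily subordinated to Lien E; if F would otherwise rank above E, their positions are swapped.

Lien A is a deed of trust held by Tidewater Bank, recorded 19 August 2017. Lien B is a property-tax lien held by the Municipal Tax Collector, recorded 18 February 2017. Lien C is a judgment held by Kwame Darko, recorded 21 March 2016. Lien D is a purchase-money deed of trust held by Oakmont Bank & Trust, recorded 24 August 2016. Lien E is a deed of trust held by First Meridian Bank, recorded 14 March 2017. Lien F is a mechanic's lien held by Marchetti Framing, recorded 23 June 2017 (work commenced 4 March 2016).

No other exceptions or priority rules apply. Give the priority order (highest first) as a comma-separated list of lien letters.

Effective dates after the stated exceptions: D was recorded 59 days after the deed — beyond 10 days — so no relation-back applies; F relates back to 4 March 2016 (work commenced).
Sorted by effective date: F (4 March 2016), C (21 March 2016), D (24 August 2016), B (18 February 2017), E (14 March 2017), A (19 August 2017).
The subordination applies — F was senior to E — so F and E swap.

E, C, D, B, F, A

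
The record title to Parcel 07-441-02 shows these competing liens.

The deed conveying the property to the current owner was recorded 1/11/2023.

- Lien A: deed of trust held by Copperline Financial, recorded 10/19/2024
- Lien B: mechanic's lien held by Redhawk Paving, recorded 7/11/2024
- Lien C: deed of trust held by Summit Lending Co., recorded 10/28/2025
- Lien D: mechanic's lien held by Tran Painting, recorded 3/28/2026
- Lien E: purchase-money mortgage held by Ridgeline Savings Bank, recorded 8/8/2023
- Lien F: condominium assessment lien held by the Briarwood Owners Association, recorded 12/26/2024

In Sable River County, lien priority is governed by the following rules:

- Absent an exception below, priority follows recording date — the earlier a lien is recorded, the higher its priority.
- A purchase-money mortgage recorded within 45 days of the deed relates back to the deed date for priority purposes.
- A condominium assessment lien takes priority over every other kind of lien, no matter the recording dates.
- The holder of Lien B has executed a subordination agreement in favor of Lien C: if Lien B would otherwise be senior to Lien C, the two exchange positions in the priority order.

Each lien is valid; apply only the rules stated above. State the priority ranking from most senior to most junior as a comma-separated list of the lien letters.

Effective dates after the stated exceptions: E was recorded 209 days after the deed, outside the 45-day window, so it keeps its recording date.
F is a condominium assessment lien and takes priority over every other lien.
The other liens, earliest effective date first: E (8/8/2023), B (7/11/2024), A (10/19/2024), C (10/28/2025), D (3/28/2026).
The subordination applies — B was senior to C — so B and C swap.

F, E, C, A, B, D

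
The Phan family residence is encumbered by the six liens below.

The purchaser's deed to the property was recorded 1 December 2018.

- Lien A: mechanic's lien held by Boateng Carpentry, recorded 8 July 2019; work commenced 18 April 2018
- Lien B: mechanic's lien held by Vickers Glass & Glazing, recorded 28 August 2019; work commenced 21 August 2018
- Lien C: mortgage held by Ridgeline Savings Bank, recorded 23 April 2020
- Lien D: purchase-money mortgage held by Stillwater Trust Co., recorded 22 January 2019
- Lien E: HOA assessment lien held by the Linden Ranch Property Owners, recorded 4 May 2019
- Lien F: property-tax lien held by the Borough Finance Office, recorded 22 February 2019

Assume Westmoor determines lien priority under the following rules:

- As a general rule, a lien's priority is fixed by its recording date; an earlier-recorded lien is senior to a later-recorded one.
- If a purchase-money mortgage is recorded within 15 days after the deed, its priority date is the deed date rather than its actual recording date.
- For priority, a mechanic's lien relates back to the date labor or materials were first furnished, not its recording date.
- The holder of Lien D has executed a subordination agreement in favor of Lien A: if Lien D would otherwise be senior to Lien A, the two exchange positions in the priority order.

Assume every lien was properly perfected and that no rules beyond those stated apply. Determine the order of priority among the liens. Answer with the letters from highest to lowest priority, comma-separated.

A, B, D, F, E, C

First, effective dates: A relates back to 18 April 2018 (work commenced); B is treated as recorded 21 August 2018, the work-commencement date; D was recorded 52 days after the deed — beyond 15 days — so no relation-back applies.
Sorted by effective date: A (18 April 2018), B (21 August 2018), D (22 January 2019), F (22 February 2019), E (4 May 2019), C (23 April 2020).
Since D is not senior to A, the subordination leaves the order unchanged.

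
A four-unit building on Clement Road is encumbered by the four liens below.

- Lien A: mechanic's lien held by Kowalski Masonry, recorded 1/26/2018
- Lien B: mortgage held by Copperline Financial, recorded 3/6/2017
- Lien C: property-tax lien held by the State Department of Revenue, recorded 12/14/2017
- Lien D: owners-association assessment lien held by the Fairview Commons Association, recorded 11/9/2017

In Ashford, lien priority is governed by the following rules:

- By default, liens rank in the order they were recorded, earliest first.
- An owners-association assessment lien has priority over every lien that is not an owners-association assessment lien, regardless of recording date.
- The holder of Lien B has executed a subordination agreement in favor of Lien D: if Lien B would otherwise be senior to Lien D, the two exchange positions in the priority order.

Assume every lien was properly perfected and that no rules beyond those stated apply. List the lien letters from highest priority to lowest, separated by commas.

D, B, C, A

D is an owners-association assessment lien and takes priority over every other lien.
Remaining liens by effective date: B (3/6/2017), C (12/14/2017), A (1/26/2018).
Since B is not senior to D, the subordination leaves the order unchanged.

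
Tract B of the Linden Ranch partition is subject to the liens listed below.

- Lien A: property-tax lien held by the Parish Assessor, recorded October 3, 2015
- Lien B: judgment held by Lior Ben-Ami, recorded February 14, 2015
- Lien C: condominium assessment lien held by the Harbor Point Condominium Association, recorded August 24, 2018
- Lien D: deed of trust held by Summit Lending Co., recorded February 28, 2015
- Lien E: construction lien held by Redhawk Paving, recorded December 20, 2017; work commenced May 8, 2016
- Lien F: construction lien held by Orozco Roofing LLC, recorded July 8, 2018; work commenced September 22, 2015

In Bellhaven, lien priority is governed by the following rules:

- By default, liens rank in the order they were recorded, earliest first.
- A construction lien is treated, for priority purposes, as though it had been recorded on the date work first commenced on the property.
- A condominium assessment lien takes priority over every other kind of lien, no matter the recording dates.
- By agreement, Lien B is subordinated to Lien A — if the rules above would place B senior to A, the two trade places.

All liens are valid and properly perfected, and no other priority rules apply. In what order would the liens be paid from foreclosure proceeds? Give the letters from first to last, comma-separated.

C, A, D, F, B, E

Adjusting effective dates: E's effective date is May 8, 2016, when work began; F's effective date is September 22, 2015, when work began.
As a condominium assessment lien, C is senior to every other lien.
Among the remaining liens, by effective date: B (February 14, 2015), D (February 28, 2015), F (September 22, 2015), A (October 3, 2015), E (May 8, 2016).
B is senior to A before the subordination, so the two trade places.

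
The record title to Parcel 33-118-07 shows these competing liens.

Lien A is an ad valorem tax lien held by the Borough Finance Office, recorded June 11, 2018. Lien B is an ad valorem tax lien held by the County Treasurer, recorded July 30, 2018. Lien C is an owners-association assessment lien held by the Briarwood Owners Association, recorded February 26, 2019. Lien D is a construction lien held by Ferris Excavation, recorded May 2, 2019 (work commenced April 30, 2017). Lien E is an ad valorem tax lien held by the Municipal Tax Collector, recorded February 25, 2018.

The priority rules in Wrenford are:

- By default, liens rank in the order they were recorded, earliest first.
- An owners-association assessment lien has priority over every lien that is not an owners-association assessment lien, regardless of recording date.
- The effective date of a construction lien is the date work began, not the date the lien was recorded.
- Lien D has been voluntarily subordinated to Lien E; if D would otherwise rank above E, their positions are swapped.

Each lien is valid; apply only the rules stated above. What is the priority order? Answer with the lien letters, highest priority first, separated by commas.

First, effective dates: D relates back to April 30, 2017 (work commenced).
C is an owners-association assessment lien and takes priority over every other lien.
The other liens, earliest effective date first: D (April 30, 2017), E (February 25, 2018), A (June 11, 2018), B (July 30, 2018).
D is senior to E before the subordination, so the two trade places.

C, E, D, A, B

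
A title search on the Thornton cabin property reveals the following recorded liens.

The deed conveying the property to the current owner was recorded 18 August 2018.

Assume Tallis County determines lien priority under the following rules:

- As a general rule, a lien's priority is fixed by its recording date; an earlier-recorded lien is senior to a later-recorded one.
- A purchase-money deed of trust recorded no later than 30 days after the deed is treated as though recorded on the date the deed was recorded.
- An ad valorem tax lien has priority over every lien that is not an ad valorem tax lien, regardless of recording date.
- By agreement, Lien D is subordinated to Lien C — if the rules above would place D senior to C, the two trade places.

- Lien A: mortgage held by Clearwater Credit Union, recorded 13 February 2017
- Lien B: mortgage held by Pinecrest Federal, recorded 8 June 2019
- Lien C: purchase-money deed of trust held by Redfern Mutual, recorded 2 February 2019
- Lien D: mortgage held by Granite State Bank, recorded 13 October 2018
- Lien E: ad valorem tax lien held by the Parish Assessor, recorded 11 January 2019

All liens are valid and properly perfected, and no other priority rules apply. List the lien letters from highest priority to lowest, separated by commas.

E, A, C, D, B

First, effective dates: C missed the 30-day window (168 days after the deed), so its recording date stands.
E is an ad valorem tax lien, so it outranks all other liens regardless of date.
Among the remaining liens, by effective date: A (13 February 2017), D (13 October 2018), C (2 February 2019), B (8 June 2019).
D would otherwise be senior to C, so under the subordination agreement D and C exchange positions.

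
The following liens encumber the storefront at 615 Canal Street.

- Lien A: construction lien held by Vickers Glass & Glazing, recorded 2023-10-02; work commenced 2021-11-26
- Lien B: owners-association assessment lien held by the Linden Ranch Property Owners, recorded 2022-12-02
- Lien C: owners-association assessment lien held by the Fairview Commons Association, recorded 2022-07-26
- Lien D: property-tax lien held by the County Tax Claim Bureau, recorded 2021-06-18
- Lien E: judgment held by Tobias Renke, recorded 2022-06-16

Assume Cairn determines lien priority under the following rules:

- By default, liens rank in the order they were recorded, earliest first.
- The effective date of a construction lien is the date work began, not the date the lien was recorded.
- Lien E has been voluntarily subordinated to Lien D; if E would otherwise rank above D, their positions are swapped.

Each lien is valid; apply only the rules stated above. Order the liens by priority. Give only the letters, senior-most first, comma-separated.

Effective dates: A's effective date is 2021-11-26, when work began.
Sorted by effective date: D (2021-06-18), A (2021-11-26), E (2022-06-16), C (2022-07-26), B (2022-12-02).
Since E is not senior to D, the subordination leaves the order unchanged.

D, A, E, C, B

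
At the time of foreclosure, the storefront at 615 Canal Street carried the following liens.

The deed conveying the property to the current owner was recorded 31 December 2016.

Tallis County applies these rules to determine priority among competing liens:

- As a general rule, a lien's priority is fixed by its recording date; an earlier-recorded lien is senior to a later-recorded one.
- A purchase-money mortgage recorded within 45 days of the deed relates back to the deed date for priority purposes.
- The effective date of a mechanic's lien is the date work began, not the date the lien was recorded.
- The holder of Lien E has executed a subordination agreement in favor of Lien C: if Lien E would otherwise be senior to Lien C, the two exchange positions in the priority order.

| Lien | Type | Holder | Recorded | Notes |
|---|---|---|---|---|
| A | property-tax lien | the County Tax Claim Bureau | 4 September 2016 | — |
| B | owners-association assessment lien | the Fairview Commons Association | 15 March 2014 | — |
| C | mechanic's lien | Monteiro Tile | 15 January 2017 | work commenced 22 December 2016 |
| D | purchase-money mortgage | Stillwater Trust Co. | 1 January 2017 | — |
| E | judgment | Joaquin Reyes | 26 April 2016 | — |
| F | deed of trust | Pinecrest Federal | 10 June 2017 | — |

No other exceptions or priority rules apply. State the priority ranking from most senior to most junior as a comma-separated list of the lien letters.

Effective dates after the stated exceptions: C relates back to 22 December 2016 (work commenced); D was recorded within the 45-day window, so its effective date is the deed date 31 December 2016.
By effective date, earliest first: B (15 March 2014), E (26 April 2016), A (4 September 2016), C (22 December 2016), D (31 December 2016), F (10 June 2017).
Because E would otherwise rank above C, the subordination swaps them.

B, C, A, E, D, F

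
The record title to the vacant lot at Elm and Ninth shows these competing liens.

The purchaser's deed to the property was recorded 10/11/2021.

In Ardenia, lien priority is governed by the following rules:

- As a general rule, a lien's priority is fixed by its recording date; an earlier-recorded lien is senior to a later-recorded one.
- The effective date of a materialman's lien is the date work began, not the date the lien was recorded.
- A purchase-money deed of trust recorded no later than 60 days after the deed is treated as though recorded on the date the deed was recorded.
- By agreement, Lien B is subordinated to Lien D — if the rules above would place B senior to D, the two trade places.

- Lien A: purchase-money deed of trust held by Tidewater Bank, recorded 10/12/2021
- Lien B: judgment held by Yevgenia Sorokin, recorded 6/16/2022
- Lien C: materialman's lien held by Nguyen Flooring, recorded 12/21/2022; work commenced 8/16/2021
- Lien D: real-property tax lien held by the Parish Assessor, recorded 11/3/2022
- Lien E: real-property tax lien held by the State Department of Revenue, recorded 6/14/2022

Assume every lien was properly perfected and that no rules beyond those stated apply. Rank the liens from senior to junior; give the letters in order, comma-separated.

Effective dates: A's effective date is the deed date, 10/11/2021; C's effective date is 8/16/2021, when work began.
By effective date: C (8/16/2021), A (10/11/2021), E (6/14/2022), B (6/16/2022), D (11/3/2022).
Because B would otherwise rank above D, the subordination swaps them.

C, A, E, D, B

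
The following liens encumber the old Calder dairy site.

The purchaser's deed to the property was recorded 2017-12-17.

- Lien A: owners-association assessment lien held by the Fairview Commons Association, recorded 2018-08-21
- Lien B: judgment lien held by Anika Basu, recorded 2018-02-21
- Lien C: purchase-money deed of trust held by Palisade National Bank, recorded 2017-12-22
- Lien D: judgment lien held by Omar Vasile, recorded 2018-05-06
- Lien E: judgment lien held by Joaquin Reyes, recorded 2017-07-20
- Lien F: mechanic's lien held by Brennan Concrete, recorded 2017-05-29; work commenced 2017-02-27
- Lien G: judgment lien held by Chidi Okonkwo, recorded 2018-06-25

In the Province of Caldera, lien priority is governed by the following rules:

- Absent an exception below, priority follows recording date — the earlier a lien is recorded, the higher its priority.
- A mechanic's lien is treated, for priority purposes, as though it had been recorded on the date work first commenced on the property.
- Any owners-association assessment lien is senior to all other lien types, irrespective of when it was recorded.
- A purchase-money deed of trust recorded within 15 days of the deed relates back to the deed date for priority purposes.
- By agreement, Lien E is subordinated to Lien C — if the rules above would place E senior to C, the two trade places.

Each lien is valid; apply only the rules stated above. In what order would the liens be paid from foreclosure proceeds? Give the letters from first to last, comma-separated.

Effective dates: C was recorded within the 15-day window, so its effective date is the deed date 2017-12-17; F relates back to 2017-02-27 (work commenced).
A is an owners-association assessment lien, so it outranks all other liens regardless of date.
Remaining liens by effective date: F (2017-02-27), E (2017-07-20), C (2017-12-17), B (2018-02-21), D (2018-05-06), G (2018-06-25).
Because E would otherwise rank above C, the subordination swaps them.

A, F, C, E, B, D, G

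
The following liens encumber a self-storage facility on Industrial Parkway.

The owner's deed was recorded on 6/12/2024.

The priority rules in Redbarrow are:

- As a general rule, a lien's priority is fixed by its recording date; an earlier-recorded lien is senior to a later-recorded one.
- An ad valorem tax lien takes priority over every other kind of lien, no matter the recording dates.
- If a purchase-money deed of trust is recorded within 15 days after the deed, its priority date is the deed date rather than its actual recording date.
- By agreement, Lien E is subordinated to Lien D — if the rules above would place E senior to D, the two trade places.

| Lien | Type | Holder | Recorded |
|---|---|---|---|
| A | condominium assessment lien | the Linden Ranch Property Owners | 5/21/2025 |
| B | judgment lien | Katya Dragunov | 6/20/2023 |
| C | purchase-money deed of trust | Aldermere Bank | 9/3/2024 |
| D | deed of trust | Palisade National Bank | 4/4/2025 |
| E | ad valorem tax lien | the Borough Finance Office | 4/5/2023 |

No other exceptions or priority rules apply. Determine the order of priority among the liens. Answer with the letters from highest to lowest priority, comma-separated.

Effective dates after the stated exceptions: C missed the 15-day window (83 days after the deed), so its recording date stands.
E is an ad valorem tax lien and takes priority over every other lien.
Remaining liens by effective date: B (6/20/2023), C (9/3/2024), D (4/4/2025), A (5/21/2025).
E is senior to D before the subordination, so the two trade places.

D, B, C, E, A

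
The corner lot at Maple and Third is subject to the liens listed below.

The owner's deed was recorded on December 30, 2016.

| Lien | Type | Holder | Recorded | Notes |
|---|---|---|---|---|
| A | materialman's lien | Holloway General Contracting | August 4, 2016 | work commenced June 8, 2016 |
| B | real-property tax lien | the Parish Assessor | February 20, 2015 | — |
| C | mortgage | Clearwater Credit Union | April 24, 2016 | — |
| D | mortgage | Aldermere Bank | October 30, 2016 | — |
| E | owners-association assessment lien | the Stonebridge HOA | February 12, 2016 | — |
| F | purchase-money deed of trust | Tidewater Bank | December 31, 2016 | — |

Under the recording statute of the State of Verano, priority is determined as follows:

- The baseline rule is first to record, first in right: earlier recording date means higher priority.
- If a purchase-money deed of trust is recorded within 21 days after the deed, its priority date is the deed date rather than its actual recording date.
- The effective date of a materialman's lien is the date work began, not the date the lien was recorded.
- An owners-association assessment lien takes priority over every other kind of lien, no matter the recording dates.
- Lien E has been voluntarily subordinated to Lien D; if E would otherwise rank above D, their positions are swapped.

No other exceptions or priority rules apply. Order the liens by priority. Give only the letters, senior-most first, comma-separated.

First, effective dates: A's effective date is June 8, 2016, when work began; F's effective date is the deed date, December 30, 2016.
E, as an owners-association assessment lien, has superpriority and ranks first.
Ordering the rest by effective date: B (February 20, 2015), C (April 24, 2016), A (June 8, 2016), D (October 30, 2016), F (December 30, 2016).
E would otherwise be senior to D, so under the subordination agreement E and D exchange positions.

D, B, C, A, E, F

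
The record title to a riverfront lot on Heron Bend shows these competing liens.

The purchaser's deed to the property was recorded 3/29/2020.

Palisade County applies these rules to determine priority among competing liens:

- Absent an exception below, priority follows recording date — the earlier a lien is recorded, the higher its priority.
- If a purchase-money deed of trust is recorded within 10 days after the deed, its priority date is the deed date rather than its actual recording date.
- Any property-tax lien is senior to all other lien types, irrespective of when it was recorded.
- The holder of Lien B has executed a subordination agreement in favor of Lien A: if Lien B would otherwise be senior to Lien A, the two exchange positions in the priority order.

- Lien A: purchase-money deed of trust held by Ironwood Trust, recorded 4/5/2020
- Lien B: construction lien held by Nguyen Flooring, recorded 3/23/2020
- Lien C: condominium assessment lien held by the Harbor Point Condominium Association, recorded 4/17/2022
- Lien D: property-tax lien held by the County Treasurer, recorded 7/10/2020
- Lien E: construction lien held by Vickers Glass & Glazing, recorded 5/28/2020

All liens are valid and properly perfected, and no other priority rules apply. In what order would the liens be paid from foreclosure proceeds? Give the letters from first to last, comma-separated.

D, A, B, E, C

Adjusting effective dates: A was recorded within the 10-day window, so its effective date is the deed date 3/29/2020.
D, as a property-tax lien, has superpriority and ranks first.
Among the remaining liens, by effective date: B (3/23/2020), A (3/29/2020), E (5/28/2020), C (4/17/2022).
B would otherwise be senior to A, so under the subordination agreement B and A exchange positions.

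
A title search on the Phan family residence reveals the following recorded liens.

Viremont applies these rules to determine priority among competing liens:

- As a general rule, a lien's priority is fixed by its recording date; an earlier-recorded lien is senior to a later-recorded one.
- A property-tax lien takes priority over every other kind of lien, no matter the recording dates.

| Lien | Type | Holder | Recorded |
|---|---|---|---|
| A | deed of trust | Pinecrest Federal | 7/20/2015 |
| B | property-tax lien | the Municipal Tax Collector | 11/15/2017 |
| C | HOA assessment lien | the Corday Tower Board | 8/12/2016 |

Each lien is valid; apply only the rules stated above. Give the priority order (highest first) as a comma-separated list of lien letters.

B, A, C

B is a property-tax lien, so it outranks all other liens regardless of date.
The other liens, earliest effective date first: A (7/20/2015), C (8/12/2016).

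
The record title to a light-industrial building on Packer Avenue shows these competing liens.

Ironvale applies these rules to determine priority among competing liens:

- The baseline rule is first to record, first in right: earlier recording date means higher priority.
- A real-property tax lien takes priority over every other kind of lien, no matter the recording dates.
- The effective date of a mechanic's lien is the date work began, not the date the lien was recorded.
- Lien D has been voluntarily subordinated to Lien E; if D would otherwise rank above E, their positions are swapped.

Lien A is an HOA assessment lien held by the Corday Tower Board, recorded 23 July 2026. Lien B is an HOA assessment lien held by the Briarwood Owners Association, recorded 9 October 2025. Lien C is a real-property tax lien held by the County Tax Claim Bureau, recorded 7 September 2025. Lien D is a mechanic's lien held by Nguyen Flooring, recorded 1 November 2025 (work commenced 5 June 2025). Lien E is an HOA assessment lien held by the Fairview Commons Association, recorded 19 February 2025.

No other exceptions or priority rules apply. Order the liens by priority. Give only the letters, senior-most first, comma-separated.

C, E, D, B, A

Adjusting effective dates: D's effective date is 5 June 2025, when work began.
C is a real-property tax lien, so it outranks all other liens regardless of date.
Ordering the rest by effective date: E (19 February 2025), D (5 June 2025), B (9 October 2025), A (23 July 2026).
D already ranks below E; the subordination has no effect.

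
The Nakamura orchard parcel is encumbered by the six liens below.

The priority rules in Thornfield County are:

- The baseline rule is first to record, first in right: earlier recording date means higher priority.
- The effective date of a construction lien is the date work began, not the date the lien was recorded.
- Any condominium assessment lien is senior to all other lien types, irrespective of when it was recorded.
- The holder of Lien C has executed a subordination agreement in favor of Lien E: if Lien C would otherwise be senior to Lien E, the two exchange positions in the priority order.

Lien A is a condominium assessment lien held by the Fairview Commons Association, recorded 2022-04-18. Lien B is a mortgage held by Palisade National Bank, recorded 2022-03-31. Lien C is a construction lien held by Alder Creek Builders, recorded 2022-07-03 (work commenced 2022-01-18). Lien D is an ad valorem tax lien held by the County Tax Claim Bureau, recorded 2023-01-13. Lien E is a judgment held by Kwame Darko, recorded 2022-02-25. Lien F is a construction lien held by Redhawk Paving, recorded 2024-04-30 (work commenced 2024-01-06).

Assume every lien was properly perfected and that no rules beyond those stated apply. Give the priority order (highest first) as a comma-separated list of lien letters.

First, effective dates: C is treated as recorded 2022-01-18, the work-commencement date; F is treated as recorded 2024-01-06, the work-commencement date.
A is a condominium assessment lien and takes priority over every other lien.
Ordering the rest by effective date: C (2022-01-18), E (2022-02-25), B (2022-03-31), D (2023-01-13), F (2024-01-06).
The subordination applies — C was senior to E — so C and E swap.

A, E, C, B, D, F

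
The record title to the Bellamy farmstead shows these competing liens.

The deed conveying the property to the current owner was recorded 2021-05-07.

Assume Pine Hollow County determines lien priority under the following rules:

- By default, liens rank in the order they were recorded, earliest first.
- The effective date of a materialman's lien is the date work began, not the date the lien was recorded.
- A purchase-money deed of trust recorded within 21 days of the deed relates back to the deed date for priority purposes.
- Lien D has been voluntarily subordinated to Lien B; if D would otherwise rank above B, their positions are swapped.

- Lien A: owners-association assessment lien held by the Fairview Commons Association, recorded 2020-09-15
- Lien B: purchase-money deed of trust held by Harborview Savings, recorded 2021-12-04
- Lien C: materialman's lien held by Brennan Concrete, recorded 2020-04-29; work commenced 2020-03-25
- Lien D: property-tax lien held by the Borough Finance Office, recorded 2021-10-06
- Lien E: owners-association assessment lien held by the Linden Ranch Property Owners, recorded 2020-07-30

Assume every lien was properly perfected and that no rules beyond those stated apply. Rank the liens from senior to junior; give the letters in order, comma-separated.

First, effective dates: B missed the 21-day window (211 days after the deed), so its recording date stands; C's effective date is 2020-03-25, when work began.
Ordering by effective date: C (2020-03-25), E (2020-07-30), A (2020-09-15), D (2021-10-06), B (2021-12-04).
The subordination applies — D was senior to B — so D and B swap.

C, E, A, B, D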